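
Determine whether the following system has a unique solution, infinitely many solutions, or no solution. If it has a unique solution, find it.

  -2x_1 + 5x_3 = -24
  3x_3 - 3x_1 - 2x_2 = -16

infinitely many solutions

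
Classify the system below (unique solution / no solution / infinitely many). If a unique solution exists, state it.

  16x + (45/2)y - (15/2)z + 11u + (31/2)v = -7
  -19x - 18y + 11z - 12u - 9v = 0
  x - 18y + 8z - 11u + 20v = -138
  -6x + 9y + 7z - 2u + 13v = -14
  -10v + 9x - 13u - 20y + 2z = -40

infinitely many solutions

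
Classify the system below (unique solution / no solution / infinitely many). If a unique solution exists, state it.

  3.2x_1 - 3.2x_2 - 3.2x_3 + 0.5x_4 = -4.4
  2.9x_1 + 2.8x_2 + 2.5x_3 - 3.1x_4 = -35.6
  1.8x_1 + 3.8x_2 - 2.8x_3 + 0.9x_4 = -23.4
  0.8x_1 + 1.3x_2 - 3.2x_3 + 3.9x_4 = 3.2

x_1 = -5, x_2 = -4, x_3 = 1, x_4 = 4

Row-reduce the augmented matrix:
R1 ← R1 / (16/5).
R2 ← R2 − 29/10·R1.
R3 ← R3 − 9/5·R1.
R4 ← R4 − 4/5·R1.
R2 ← R2 / (57/10).
R1 ← R1 + 1·R2.
R3 ← R3 − 28/5·R2.
R4 ← R4 − 21/10·R2.
R3 ← R3 / (-599/95).
R1 ← R1 + 1/19·R3.
R2 ← R2 − 18/19·R3.
R4 ← R4 + 417/95·R3.
R4 ← R4 / (426133/191680).
R1 ← R1 + 9611/19168·R4.
R2 ← R2 + 113/19168·R4.
R3 ← R3 + 12493/19168·R4.
Reading off the reduced rows gives x_1 = -5, x_2 = -4, x_3 = 1, x_4 = 4.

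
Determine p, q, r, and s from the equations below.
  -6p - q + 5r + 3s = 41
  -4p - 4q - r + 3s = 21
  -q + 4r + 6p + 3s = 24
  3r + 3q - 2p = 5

Row-reduce the augmented matrix:
R1 ← R1 / (-6).
R2 ← R2 + 4·R1.
R3 ← R3 − 6·R1.
R4 ← R4 + 2·R1.
R2 ← R2 / (-10/3).
R1 ← R1 − 1/6·R2.
R3 ← R3 + 2·R2.
R4 ← R4 − 10/3·R2.
R3 ← R3 / (58/5).
R1 ← R1 + 21/20·R3.
R2 ← R2 − 13/10·R3.
R4 ← R4 + 3·R3.
R4 ← R4 / (81/58).
R1 ← R1 − 9/232·R4.
R2 ← R2 + 105/116·R4.
R3 ← R3 − 27/58·R4.
Reading off the reduced rows gives p = -1, q = -4, r = 5, s = 2.

p = -1, q = -4, r = 5, s = 2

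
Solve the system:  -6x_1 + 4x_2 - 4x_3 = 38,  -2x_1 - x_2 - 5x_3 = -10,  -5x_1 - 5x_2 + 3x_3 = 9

Row-reduce the augmented matrix:
R1 ← R1 / (-6).
R2 ← R2 + 2·R1.
R3 ← R3 + 5·R1.
R2 ← R2 / (-7/3).
R1 ← R1 + 2/3·R2.
R3 ← R3 + 25/3·R2.
R3 ← R3 / (136/7).
R1 ← R1 − 12/7·R3.
R2 ← R2 − 11/7·R3.
Reading off the reduced rows gives x_1 = -5, x_2 = 5, x_3 = 3.

x_1 = -5, x_2 = 5, x_3 = 3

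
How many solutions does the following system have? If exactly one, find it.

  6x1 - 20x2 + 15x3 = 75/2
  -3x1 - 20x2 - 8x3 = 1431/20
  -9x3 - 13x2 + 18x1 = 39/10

x1 = -9/4, x2 = -3, x3 = -3/5

Row-reduce the augmented matrix:
R1 ← R1 / (6).
R2 ← R2 + 3·R1.
R3 ← R3 − 18·R1.
R2 ← R2 / (-30).
R1 ← R1 + 10/3·R2.
R3 ← R3 − 47·R2.
R3 ← R3 / (-3287/60).
R1 ← R1 − 23/9·R3.
R2 ← R2 − 1/60·R3.
Reading off the reduced rows gives x1 = -9/4, x2 = -3, x3 = -3/5.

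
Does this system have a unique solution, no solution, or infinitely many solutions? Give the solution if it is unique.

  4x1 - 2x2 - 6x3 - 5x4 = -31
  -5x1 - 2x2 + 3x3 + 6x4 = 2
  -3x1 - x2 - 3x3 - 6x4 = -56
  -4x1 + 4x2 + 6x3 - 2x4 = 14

x1 = 6, x2 = 2, x3 = 6, x4 = 3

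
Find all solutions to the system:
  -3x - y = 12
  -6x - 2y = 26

no solution

Row-reduce:
R1 ← R1 / (-3).
R2 ← R2 + 6·R1.
Row 2 reduces to 0 = 2, a contradiction. The system is inconsistent.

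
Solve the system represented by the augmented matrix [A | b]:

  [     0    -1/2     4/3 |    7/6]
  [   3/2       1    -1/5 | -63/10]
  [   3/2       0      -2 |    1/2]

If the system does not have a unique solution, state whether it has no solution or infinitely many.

Row-reduce the augmented matrix:
Swap R1 and R2.
R1 ← R1 / (3/2).
R3 ← R3 − 3/2·R1.
R2 ← R2 / (-1/2).
R1 ← R1 − 2/3·R2.
R3 ← R3 + 1·R2.
R3 ← R3 / (-67/15).
R1 ← R1 − 74/45·R3.
R2 ← R2 + 8/3·R3.
Reading off the reduced rows gives x_1 = -1, x_2 = -5, x_3 = -1.

x_1 = -1, x_2 = -5, x_3 = -1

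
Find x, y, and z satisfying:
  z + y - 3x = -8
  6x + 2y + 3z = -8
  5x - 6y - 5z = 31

x = 1, y = -1, z = -4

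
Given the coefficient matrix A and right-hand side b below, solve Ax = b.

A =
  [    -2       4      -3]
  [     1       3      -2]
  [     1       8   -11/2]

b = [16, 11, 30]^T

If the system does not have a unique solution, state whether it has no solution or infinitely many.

infinitely many solutions

Row-reduce:
R1 ← R1 / (-2).
R2 ← R2 − 1·R1.
R3 ← R3 − 1·R1.
R2 ← R2 / (5).
R1 ← R1 + 2·R2.
R3 ← R3 − 10·R2.
Rank is 2 with 3 unknowns, leaving x_3 free.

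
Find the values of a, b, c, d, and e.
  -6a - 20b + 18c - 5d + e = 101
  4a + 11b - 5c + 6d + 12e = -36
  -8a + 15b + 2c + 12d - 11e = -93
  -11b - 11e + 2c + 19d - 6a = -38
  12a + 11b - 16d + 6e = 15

Row-reduce the augmented matrix:
R1 ← R1 / (-6).
R2 ← R2 − 4·R1.
R3 ← R3 + 8·R1.
R4 ← R4 + 6·R1.
R5 ← R5 − 12·R1.
R2 ← R2 / (-7/3).
R1 ← R1 − 10/3·R2.
R3 ← R3 − 125/3·R2.
R4 ← R4 − 9·R2.
R5 ← R5 + 29·R2.
R3 ← R3 / (103).
R1 ← R1 − 7·R3.
R2 ← R2 + 3·R3.
R4 ← R4 − 11·R3.
R5 ← R5 + 51·R3.
R4 ← R4 / (19616/721).
R1 ← R1 − 199/1442·R4.
R2 ← R2 − 568/721·R4.
R3 ← R3 − 464/721·R4.
R5 ← R5 + 18978/721·R4.
R5 ← R5 / (-294005/9808).
R1 ← R1 − 130387/39232·R5.
R2 ← R2 − 967/2452·R5.
R3 ← R3 − 2139/1226·R5.
R4 ← R4 − 10107/19616·R5.
Reading off the reduced rows gives a = -1, b = -3, c = 1, d = -3, e = 2.

a = -1, b = -3, c = 1, d = -3, e = 2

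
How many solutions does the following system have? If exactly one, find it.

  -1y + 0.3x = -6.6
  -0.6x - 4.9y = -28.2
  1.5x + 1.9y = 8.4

x = -2, y = 6

Row-reduce the augmented matrix:
R1 ← R1 / (3/10).
R2 ← R2 + 3/5·R1.
R3 ← R3 − 3/2·R1.
R2 ← R2 / (-69/10).
R1 ← R1 + 10/3·R2.
R3 ← R3 − 69/10·R2.
R3 reduces to 0 = 0, so the extra equation is consistent.
Reading off the reduced rows gives x = -2, y = 6.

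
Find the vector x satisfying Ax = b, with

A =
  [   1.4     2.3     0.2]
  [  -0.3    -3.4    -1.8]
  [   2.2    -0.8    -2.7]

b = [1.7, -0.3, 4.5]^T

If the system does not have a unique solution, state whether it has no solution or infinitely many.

x_1 = -3, x_2 = 3, x_3 = -5

Row-reduce the augmented matrix:
R1 ← R1 / (7/5).
R2 ← R2 + 3/10·R1.
R3 ← R3 − 11/5·R1.
R2 ← R2 / (-407/140).
R1 ← R1 − 23/14·R2.
R3 ← R3 + 309/70·R2.
R3 ← R3 / (-1409/4070).
R1 ← R1 + 346/407·R3.
R2 ← R2 − 246/407·R3.
Reading off the reduced rows gives x_1 = -3, x_2 = 3, x_3 = -5.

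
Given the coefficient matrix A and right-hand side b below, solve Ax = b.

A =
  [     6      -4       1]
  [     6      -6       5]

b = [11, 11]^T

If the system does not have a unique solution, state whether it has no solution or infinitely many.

infinitely many solutions

Row-reduce:
R1 ← R1 / (6).
R2 ← R2 − 6·R1.
R2 ← R2 / (-2).
R1 ← R1 + 2/3·R2.
Rank is 2 with 3 unknowns, leaving x_3 free.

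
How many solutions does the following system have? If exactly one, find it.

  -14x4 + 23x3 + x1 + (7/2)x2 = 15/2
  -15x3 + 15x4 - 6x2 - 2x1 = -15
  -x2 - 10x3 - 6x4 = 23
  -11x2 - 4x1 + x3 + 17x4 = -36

Row-reduce:
R2 ← R2 + 2·R1.
R4 ← R4 + 4·R1.
R1 ← R1 − 7/2·R2.
R3 ← R3 + 1·R2.
R4 ← R4 − 3·R2.
R3 ← R3 / (21).
R1 ← R1 + 171/2·R3.
R2 ← R2 − 31·R3.
Row 4 reduces to 0 = -6, a contradiction. The system is inconsistent.

no solution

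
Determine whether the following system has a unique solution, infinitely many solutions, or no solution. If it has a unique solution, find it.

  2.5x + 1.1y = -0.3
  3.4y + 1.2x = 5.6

Row-reduce the augmented matrix:
R1 ← R1 / (5/2).
R2 ← R2 − 6/5·R1.
R2 ← R2 / (359/125).
R1 ← R1 − 11/25·R2.
Reading off the reduced rows gives x = -1, y = 2.

x = -1, y = 2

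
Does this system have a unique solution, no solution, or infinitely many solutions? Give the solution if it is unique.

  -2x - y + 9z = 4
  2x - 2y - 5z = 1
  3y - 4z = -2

Row-reduce:
R1 ← R1 / (-2).
R2 ← R2 − 2·R1.
R2 ← R2 / (-3).
R1 ← R1 − 1/2·R2.
R3 ← R3 − 3·R2.
Row 3 reduces to 0 = 3, a contradiction. The system is inconsistent.

no solution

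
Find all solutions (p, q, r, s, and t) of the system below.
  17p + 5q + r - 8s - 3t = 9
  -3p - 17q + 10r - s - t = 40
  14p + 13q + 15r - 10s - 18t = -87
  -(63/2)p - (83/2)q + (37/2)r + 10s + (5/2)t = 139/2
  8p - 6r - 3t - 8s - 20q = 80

no solution

Row-reduce:
R1 ← R1 / (17).
R2 ← R2 + 3·R1.
R3 ← R3 − 14·R1.
R4 ← R4 + 63/2·R1.
R5 ← R5 − 8·R1.
R2 ← R2 / (-274/17).
R1 ← R1 − 5/17·R2.
R3 ← R3 − 151/17·R2.
R4 ← R4 + 548/17·R2.
R5 ← R5 + 380/17·R2.
R3 ← R3 / (5421/274).
R1 ← R1 − 67/274·R3.
R2 ← R2 + 173/274·R3.
R5 ← R5 + 2820/137·R3.
Swap R4 and R5.
R4 ← R4 / (-10522/1807).
R1 ← R1 + 824/1807·R4.
R2 ← R2 + 3/1807·R4.
R3 ← R3 + 433/1807·R4.
Row 5 reduces to 0 = 3, a contradiction. The system is inconsistent.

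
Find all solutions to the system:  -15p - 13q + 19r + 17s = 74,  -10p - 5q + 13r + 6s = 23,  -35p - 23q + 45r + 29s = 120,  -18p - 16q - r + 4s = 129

infinitely many solutions

Row-reduce:
R1 ← R1 / (-15).
R2 ← R2 + 10·R1.
R3 ← R3 + 35·R1.
R4 ← R4 + 18·R1.
R2 ← R2 / (11/3).
R1 ← R1 − 13/15·R2.
R3 ← R3 − 22/3·R2.
R4 ← R4 + 2/5·R2.
Swap R3 and R4.
R3 ← R3 / (-1307/55).
R1 ← R1 + 74/55·R3.
R2 ← R2 − 1/11·R3.
Rank is 3 with 4 unknowns, leaving s free.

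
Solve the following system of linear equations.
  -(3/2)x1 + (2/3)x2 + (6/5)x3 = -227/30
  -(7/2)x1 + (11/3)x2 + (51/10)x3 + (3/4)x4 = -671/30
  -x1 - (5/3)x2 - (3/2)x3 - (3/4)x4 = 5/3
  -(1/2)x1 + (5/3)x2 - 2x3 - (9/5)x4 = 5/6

no solution

Row-reduce:
R1 ← R1 / (-3/2).
R2 ← R2 + 7/2·R1.
R3 ← R3 + 1·R1.
R4 ← R4 + 1/2·R1.
R2 ← R2 / (19/9).
R1 ← R1 + 4/9·R2.
R3 ← R3 + 19/9·R2.
R4 ← R4 − 13/9·R2.
Swap R3 and R4.
R3 ← R3 / (-151/38).
R1 ← R1 + 6/19·R3.
R2 ← R2 − 207/190·R3.
Row 4 reduces to 0 = 2, a contradiction. The system is inconsistent.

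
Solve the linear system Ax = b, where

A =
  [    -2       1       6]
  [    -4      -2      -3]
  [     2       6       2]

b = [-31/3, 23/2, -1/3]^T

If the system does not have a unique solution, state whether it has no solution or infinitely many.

Row-reduce the augmented matrix:
R1 ← R1 / (-2).
R2 ← R2 + 4·R1.
R3 ← R3 − 2·R1.
R2 ← R2 / (-4).
R1 ← R1 + 1/2·R2.
R3 ← R3 − 7·R2.
R3 ← R3 / (-73/4).
R1 ← R1 + 9/8·R3.
R2 ← R2 − 15/4·R3.
Reading off the reduced rows gives x_1 = -5/3, x_2 = 4/3, x_3 = -5/2.

x_1 = -5/3, x_2 = 4/3, x_3 = -5/2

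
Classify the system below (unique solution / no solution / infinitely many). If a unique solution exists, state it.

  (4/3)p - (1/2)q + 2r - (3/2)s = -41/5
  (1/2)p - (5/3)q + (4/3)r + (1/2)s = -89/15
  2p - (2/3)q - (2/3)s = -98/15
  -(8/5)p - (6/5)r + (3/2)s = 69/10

Row-reduce the augmented matrix:
R1 ← R1 / (4/3).
R2 ← R2 − 1/2·R1.
R3 ← R3 − 2·R1.
R4 ← R4 + 8/5·R1.
R2 ← R2 / (-71/48).
R1 ← R1 + 3/8·R2.
R3 ← R3 − 1/12·R2.
R4 ← R4 + 3/5·R2.
R3 ← R3 / (-632/213).
R1 ← R1 − 96/71·R3.
R2 ← R2 + 28/71·R3.
R4 ← R4 − 342/355·R3.
R4 ← R4 / (-78/395).
R1 ← R1 + 51/79·R4.
R2 ← R2 + 74/79·R4.
R3 ← R3 + 175/316·R4.
Reading off the reduced rows gives p = -3, q = 1, r = -2, s = -1/5.

p = -3, q = 1, r = -2, s = -1/5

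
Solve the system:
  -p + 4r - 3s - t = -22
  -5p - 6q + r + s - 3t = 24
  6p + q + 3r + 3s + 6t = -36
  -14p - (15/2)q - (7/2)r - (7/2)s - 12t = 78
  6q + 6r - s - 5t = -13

Row-reduce:
R1 ← R1 / (-1).
R2 ← R2 + 5·R1.
R3 ← R3 − 6·R1.
R4 ← R4 + 14·R1.
R2 ← R2 / (-6).
R3 ← R3 − 1·R2.
R4 ← R4 + 15/2·R2.
R5 ← R5 − 6·R2.
R3 ← R3 / (143/6).
R1 ← R1 + 4·R3.
R2 ← R2 − 19/6·R3.
R4 ← R4 + 143/4·R3.
R5 ← R5 + 13·R3.
Swap R4 and R5.
R4 ← R4 / (91/11).
R1 ← R1 − 133/143·R4.
R2 ← R2 + 147/143·R4.
R3 ← R3 + 74/143·R4.
Rank is 4 with 5 unknowns, leaving t free.

infinitely many solutions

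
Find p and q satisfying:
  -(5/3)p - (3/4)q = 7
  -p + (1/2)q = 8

Row-reduce the augmented matrix:
R1 ← R1 / (-5/3).
R2 ← R2 + 1·R1.
R2 ← R2 / (19/20).
R1 ← R1 − 9/20·R2.
Reading off the reduced rows gives p = -6, q = 4.

p = -6, q = 4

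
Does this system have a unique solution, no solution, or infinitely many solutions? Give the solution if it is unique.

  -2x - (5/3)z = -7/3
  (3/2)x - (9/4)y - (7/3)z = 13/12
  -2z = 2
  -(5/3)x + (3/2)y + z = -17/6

no solution

Row-reduce:
R1 ← R1 / (-2).
R2 ← R2 − 3/2·R1.
R4 ← R4 + 5/3·R1.
R2 ← R2 / (-9/4).
R4 ← R4 − 3/2·R2.
R3 ← R3 / (-2).
R1 ← R1 − 5/6·R3.
R2 ← R2 − 43/27·R3.
Row 4 reduces to 0 = -4/3, a contradiction. The system is inconsistent.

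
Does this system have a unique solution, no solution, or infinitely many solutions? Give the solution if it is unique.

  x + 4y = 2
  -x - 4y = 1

Row-reduce:
R2 ← R2 + 1·R1.
Row 2 reduces to 0 = 3, a contradiction. The system is inconsistent.

no solution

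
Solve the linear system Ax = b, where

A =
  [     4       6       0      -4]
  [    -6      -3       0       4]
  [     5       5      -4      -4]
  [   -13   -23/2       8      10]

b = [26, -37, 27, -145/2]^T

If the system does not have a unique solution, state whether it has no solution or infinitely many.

infinitely many solutions

Row-reduce:
R1 ← R1 / (4).
R2 ← R2 + 6·R1.
R3 ← R3 − 5·R1.
R4 ← R4 + 13·R1.
R2 ← R2 / (6).
R1 ← R1 − 3/2·R2.
R3 ← R3 + 5/2·R2.
R4 ← R4 − 8·R2.
R3 ← R3 / (-4).
R4 ← R4 − 8·R3.
Rank is 3 with 4 unknowns, leaving x_4 free.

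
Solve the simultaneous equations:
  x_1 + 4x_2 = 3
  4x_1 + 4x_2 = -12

Row-reduce the augmented matrix:
R2 ← R2 − 4·R1.
R2 ← R2 / (-12).
R1 ← R1 − 4·R2.
Reading off the reduced rows gives x_1 = -5, x_2 = 2.

x_1 = -5, x_2 = 2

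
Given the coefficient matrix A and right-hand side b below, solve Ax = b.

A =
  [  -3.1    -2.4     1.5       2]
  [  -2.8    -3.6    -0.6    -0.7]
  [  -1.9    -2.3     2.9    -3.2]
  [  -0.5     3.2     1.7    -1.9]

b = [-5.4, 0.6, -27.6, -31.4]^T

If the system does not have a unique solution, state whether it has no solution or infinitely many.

Row-reduce the augmented matrix:
R1 ← R1 / (-31/10).
R2 ← R2 + 14/5·R1.
R3 ← R3 + 19/10·R1.
R4 ← R4 + 1/2·R1.
R2 ← R2 / (-222/155).
R1 ← R1 − 24/31·R2.
R3 ← R3 + 257/310·R2.
R4 ← R4 − 556/155·R2.
R3 ← R3 / (2303/740).
R1 ← R1 + 57/37·R3.
R2 ← R2 − 101/74·R3.
R4 ← R4 + 636/185·R3.
R4 ← R4 / (-38777/3290).
R1 ← R1 + 2285/658·R4.
R2 ← R2 − 1005/329·R4.
R3 ← R3 + 629/658·R4.
Reading off the reduced rows gives x_1 = 5, x_2 = -4, x_3 = -5, x_4 = 4.

x_1 = 5, x_2 = -4, x_3 = -5, x_4 = 4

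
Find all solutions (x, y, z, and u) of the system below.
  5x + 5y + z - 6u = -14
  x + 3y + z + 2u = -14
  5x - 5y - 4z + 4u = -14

Row-reduce:
R1 ← R1 / (5).
R2 ← R2 − 1·R1.
R3 ← R3 − 5·R1.
R2 ← R2 / (2).
R1 ← R1 − 1·R2.
R3 ← R3 + 10·R2.
R3 ← R3 / (-1).
R1 ← R1 + 1/5·R3.
R2 ← R2 − 2/5·R3.
Rank is 3 with 4 unknowns, leaving u free.

infinitely many solutions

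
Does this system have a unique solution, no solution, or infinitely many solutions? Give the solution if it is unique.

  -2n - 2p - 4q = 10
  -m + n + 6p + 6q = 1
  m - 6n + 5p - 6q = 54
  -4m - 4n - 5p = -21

m = -1, n = 0, p = 5, q = -5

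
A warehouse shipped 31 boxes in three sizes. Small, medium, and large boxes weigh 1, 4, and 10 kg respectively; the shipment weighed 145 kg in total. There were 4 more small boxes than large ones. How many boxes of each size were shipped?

Let s = small boxes, m = medium boxes, l = large boxes.
  m + s + l = 31
  s + 10l + 4m = 145
  s - l = 4
Row-reduce the augmented matrix:
R2 ← R2 − 1·R1.
R3 ← R3 − 1·R1.
R2 ← R2 / (3).
R1 ← R1 − 1·R2.
R3 ← R3 + 1·R2.
R1 ← R1 + 2·R3.
R2 ← R2 − 3·R3.
Reading off the reduced rows gives s = 15, m = 5, l = 11.

small boxes: 15, medium boxes: 5, large boxes: 11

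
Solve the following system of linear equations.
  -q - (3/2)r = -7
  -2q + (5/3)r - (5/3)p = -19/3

infinitely many solutions

Row-reduce:
Swap R1 and R2.
R1 ← R1 / (-5/3).
R2 ← R2 / (-1).
R1 ← R1 − 6/5·R2.
Rank is 2 with 3 unknowns, leaving r free.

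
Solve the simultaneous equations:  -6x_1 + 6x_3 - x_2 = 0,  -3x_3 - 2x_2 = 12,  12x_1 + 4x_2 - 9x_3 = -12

infinitely many solutions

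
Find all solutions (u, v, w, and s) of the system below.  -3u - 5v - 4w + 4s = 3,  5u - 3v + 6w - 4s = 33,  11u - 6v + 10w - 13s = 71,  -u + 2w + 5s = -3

no solution

Row-reduce:
R1 ← R1 / (-3).
R2 ← R2 − 5·R1.
R3 ← R3 − 11·R1.
R4 ← R4 + 1·R1.
R2 ← R2 / (-34/3).
R1 ← R1 − 5/3·R2.
R3 ← R3 + 73/3·R2.
R4 ← R4 − 5/3·R2.
R3 ← R3 / (-55/17).
R1 ← R1 − 21/17·R3.
R2 ← R2 − 1/17·R3.
R4 ← R4 − 55/17·R3.
Row 4 reduces to 0 = 2, a contradiction. The system is inconsistent.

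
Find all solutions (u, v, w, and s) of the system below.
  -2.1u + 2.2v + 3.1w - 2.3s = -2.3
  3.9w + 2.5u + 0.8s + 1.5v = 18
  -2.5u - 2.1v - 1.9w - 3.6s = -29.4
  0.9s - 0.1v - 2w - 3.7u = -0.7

Row-reduce the augmented matrix:
R1 ← R1 / (-21/10).
R2 ← R2 − 5/2·R1.
R3 ← R3 + 5/2·R1.
R4 ← R4 + 37/10·R1.
R2 ← R2 / (173/42).
R1 ← R1 + 22/21·R2.
R3 ← R3 + 991/210·R2.
R4 ← R4 + 167/42·R2.
R3 ← R3 / (13432/4325).
R1 ← R1 − 393/865·R3.
R2 ← R2 − 1594/865·R3.
R4 ← R4 + 233/1730·R3.
R4 ← R4 / (395953/134320).
R1 ← R1 − 14147/13432·R4.
R2 ← R2 − 9123/6716·R4.
R3 ← R3 + 13331/13432·R4.
Reading off the reduced rows gives u = 0, v = 1, w = 3, s = 6.

u = 0, v = 1, w = 3, s = 6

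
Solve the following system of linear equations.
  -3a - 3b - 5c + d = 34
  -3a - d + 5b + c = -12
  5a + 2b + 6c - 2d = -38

Row-reduce:
R1 ← R1 / (-3).
R2 ← R2 + 3·R1.
R3 ← R3 − 5·R1.
R2 ← R2 / (8).
R1 ← R1 − 1·R2.
R3 ← R3 + 3·R2.
R3 ← R3 / (-1/12).
R1 ← R1 − 11/12·R3.
R2 ← R2 − 3/4·R3.
Rank is 3 with 4 unknowns, leaving d free.

infinitely many solutions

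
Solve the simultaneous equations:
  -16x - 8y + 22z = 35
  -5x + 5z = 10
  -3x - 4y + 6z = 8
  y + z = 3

no solution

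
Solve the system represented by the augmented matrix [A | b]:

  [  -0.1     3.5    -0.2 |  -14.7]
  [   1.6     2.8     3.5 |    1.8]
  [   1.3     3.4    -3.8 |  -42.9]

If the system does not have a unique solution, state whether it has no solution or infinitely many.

x_1 = -5, x_2 = -4, x_3 = 6

Row-reduce the augmented matrix:
R1 ← R1 / (-1/10).
R2 ← R2 − 8/5·R1.
R3 ← R3 − 13/10·R1.
R2 ← R2 / (294/5).
R1 ← R1 + 35·R2.
R3 ← R3 − 489/10·R2.
R3 ← R3 / (-13033/1960).
R1 ← R1 − 61/28·R3.
R2 ← R2 − 1/196·R3.
Reading off the reduced rows gives x_1 = -5, x_2 = -4, x_3 = 6.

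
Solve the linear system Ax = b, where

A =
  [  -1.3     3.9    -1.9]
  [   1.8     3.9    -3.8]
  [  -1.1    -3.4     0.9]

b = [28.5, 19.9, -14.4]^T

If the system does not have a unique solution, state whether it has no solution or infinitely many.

x_1 = -4, x_2 = 5, x_3 = -2

Row-reduce the augmented matrix:
R1 ← R1 / (-13/10).
R2 ← R2 − 9/5·R1.
R3 ← R3 + 11/10·R1.
R2 ← R2 / (93/10).
R1 ← R1 + 3·R2.
R3 ← R3 + 67/10·R2.
R3 ← R3 / (-12847/6045).
R1 ← R1 + 19/31·R3.
R2 ← R2 + 836/1209·R3.
Reading off the reduced rows gives x_1 = -4, x_2 = 5, x_3 = -2.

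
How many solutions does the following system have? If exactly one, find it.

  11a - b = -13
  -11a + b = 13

Row-reduce:
R1 ← R1 / (11).
R2 ← R2 + 11·R1.
Rank is 1 with 2 unknowns, leaving b free.

infinitely many solutions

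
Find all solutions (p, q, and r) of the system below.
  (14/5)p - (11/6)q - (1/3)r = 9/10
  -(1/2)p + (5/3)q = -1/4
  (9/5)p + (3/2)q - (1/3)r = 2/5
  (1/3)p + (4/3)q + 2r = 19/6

p = 1/2, q = 0, r = 3/2

Row-reduce the augmented matrix:
R1 ← R1 / (14/5).
R2 ← R2 + 1/2·R1.
R3 ← R3 − 9/5·R1.
R4 ← R4 − 1/3·R1.
R2 ← R2 / (75/56).
R1 ← R1 + 55/84·R2.
R3 ← R3 − 75/28·R2.
R4 ← R4 − 391/252·R2.
Swap R3 and R4.
R3 ← R3 / (854/405).
R1 ← R1 + 4/27·R3.
R2 ← R2 + 2/45·R3.
R4 reduces to 0 = 0, so the extra equation is consistent.
Reading off the reduced rows gives p = 1/2, q = 0, r = 3/2.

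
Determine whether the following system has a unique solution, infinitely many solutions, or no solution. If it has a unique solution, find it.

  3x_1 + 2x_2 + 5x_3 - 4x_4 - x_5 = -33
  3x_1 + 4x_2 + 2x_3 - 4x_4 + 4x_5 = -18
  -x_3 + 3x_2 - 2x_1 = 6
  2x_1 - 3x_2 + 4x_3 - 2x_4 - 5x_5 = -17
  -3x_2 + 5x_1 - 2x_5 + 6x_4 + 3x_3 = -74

Row-reduce the augmented matrix:
R1 ← R1 / (3).
R2 ← R2 − 3·R1.
R3 ← R3 + 2·R1.
R4 ← R4 − 2·R1.
R5 ← R5 − 5·R1.
R2 ← R2 / (2).
R1 ← R1 − 2/3·R2.
R3 ← R3 − 13/3·R2.
R4 ← R4 + 13/3·R2.
R5 ← R5 + 19/3·R2.
R3 ← R3 / (53/6).
R1 ← R1 − 8/3·R3.
R2 ← R2 + 3/2·R3.
R4 ← R4 + 35/6·R3.
R5 ← R5 + 89/6·R3.
R4 ← R4 / (-58/53).
R1 ← R1 + 28/53·R4.
R2 ← R2 + 24/53·R4.
R3 ← R3 + 16/53·R4.
R5 ← R5 − 434/53·R4.
R5 ← R5 / (-12).
R1 ← R1 − 2·R5.
R2 ← R2 − 1·R5.
R3 ← R3 + 1·R5.
R4 ← R4 − 1·R5.
Reading off the reduced rows gives x_1 = -6, x_2 = -4, x_3 = -6, x_4 = -6, x_5 = 1.

x_1 = -6, x_2 = -4, x_3 = -6, x_4 = -6, x_5 = 1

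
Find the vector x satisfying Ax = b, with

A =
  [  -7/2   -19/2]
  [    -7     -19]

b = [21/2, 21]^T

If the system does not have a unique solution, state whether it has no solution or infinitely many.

infinitely many solutions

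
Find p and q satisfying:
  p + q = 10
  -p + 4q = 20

p = 4, q = 6

Row-reduce the augmented matrix:
R2 ← R2 + 1·R1.
R2 ← R2 / (5).
R1 ← R1 − 1·R2.
Reading off the reduced rows gives p = 4, q = 6.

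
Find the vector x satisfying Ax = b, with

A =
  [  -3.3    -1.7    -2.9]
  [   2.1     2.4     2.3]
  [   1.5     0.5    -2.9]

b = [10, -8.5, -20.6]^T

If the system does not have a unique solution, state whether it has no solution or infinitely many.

x_1 = -5, x_2 = -3, x_3 = 4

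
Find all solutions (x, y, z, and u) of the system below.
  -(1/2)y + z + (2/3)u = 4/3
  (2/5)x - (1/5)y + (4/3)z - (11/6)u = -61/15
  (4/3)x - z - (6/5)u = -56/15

infinitely many solutions

Row-reduce:
Swap R1 and R2.
R1 ← R1 / (2/5).
R3 ← R3 − 4/3·R1.
R2 ← R2 / (-1/2).
R1 ← R1 + 1/2·R2.
R3 ← R3 − 2/3·R2.
R3 ← R3 / (-37/9).
R1 ← R1 − 7/3·R3.
R2 ← R2 + 2·R3.
Rank is 3 with 4 unknowns, leaving u free.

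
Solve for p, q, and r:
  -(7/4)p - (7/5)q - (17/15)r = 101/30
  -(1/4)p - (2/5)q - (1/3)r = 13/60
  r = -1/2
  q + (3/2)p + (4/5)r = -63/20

p = -3, q = 7/4, r = -1/2

Row-reduce the augmented matrix:
R1 ← R1 / (-7/4).
R2 ← R2 + 1/4·R1.
R4 ← R4 − 3/2·R1.
R2 ← R2 / (-1/5).
R1 ← R1 − 4/5·R2.
R4 ← R4 + 1/5·R2.
R1 ← R1 + 4/105·R3.
R2 ← R2 − 6/7·R3.
R4 reduces to 0 = 0, so the extra equation is consistent.
Reading off the reduced rows gives p = -3, q = 7/4, r = -1/2.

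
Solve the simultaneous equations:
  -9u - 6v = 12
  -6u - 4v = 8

Row-reduce:
R1 ← R1 / (-9).
R2 ← R2 + 6·R1.
Rank is 1 with 2 unknowns, leaving v free.

infinitely many solutions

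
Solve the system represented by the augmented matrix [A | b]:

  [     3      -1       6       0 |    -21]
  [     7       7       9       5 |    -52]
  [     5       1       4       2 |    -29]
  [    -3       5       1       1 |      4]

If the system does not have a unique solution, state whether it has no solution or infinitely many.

Row-reduce:
R1 ← R1 / (3).
R2 ← R2 − 7·R1.
R3 ← R3 − 5·R1.
R4 ← R4 + 3·R1.
R2 ← R2 / (28/3).
R1 ← R1 + 1/3·R2.
R3 ← R3 − 8/3·R2.
R4 ← R4 − 4·R2.
R3 ← R3 / (-32/7).
R1 ← R1 − 51/28·R3.
R2 ← R2 + 15/28·R3.
R4 ← R4 − 64/7·R3.
Row 4 reduces to 0 = -2, a contradiction. The system is inconsistent.

no solution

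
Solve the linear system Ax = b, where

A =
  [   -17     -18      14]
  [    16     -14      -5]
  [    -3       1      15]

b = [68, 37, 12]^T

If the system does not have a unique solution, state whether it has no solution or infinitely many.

Row-reduce the augmented matrix:
R1 ← R1 / (-17).
R2 ← R2 − 16·R1.
R3 ← R3 + 3·R1.
R2 ← R2 / (-526/17).
R1 ← R1 − 18/17·R2.
R3 ← R3 − 71/17·R2.
R3 ← R3 / (7171/526).
R1 ← R1 + 143/263·R3.
R2 ← R2 + 139/526·R3.
Reading off the reduced rows gives x_1 = 0, x_2 = -3, x_3 = 1.

x_1 = 0, x_2 = -3, x_3 = 1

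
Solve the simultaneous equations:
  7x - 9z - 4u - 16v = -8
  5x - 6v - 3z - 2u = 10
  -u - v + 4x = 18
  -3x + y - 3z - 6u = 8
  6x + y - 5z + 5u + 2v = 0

Row-reduce:
R1 ← R1 / (7).
R2 ← R2 − 5·R1.
R3 ← R3 − 4·R1.
R4 ← R4 + 3·R1.
R5 ← R5 − 6·R1.
Swap R2 and R4.
R5 ← R5 − 1·R2.
R3 ← R3 / (36/7).
R1 ← R1 + 9/7·R3.
R2 ← R2 + 48/7·R3.
R4 ← R4 − 24/7·R3.
R5 ← R5 − 67/7·R3.
Swap R4 and R5.
R4 ← R4 / (55/4).
R1 ← R1 + 1/4·R4.
R2 ← R2 + 6·R4.
R3 ← R3 − 1/4·R4.
Row 5 reduces to 0 = 2/3, a contradiction. The system is inconsistent.

no solution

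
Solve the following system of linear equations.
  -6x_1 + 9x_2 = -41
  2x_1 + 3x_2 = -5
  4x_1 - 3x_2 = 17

no solution

Row-reduce:
R1 ← R1 / (-6).
R2 ← R2 − 2·R1.
R3 ← R3 − 4·R1.
R2 ← R2 / (6).
R1 ← R1 + 3/2·R2.
R3 ← R3 − 3·R2.
Row 3 reduces to 0 = -1, a contradiction. The system is inconsistent.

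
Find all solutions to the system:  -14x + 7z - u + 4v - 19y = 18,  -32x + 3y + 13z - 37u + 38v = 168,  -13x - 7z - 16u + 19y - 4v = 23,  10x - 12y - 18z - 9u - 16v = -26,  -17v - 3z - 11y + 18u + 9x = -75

infinitely many solutions

Row-reduce:
R1 ← R1 / (-14).
R2 ← R2 + 32·R1.
R3 ← R3 + 13·R1.
R4 ← R4 − 10·R1.
R5 ← R5 − 9·R1.
R2 ← R2 / (325/7).
R1 ← R1 − 19/14·R2.
R3 ← R3 − 513/14·R2.
R4 ← R4 + 179/7·R2.
R5 ← R5 + 325/14·R2.
R3 ← R3 / (-3618/325).
R1 ← R1 + 134/325·R3.
R2 ← R2 + 21/325·R3.
R4 ← R4 + 4762/325·R3.
R4 ← R4 / (-81509/1809).
R1 ← R1 − 17/27·R4.
R2 ← R2 + 494/603·R4.
R3 ← R3 + 2003/1809·R4.
Rank is 4 with 5 unknowns, leaving v free.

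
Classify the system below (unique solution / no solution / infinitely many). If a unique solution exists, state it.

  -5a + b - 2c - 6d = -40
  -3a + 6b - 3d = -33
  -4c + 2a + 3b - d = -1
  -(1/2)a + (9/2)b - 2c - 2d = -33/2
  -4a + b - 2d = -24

no solution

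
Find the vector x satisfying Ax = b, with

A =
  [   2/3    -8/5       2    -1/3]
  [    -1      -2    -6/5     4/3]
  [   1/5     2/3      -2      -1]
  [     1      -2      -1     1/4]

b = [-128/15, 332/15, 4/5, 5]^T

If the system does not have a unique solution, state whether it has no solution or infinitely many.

Row-reduce the augmented matrix:
R1 ← R1 / (2/3).
R2 ← R2 + 1·R1.
R3 ← R3 − 1/5·R1.
R4 ← R4 − 1·R1.
R2 ← R2 / (-22/5).
R1 ← R1 + 12/5·R2.
R3 ← R3 − 86/75·R2.
R4 ← R4 − 2/5·R2.
R3 ← R3 / (-586/275).
R1 ← R1 − 111/55·R3.
R2 ← R2 + 9/22·R3.
R4 ← R4 + 211/55·R3.
R4 ← R4 / (21677/10548).
R1 ← R1 + 2815/1758·R4.
R2 ← R2 + 205/3516·R4.
R3 ← R3 − 845/2637·R4.
Reading off the reduced rows gives x_1 = -6, x_2 = -3, x_3 = -4, x_4 = 4.

x_1 = -6, x_2 = -3, x_3 = -4, x_4 = 4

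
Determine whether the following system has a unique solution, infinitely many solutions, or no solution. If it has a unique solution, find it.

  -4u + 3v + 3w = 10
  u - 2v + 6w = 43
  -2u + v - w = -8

Row-reduce the augmented matrix:
R1 ← R1 / (-4).
R2 ← R2 − 1·R1.
R3 ← R3 + 2·R1.
R2 ← R2 / (-5/4).
R1 ← R1 + 3/4·R2.
R3 ← R3 + 1/2·R2.
R3 ← R3 / (-26/5).
R1 ← R1 + 24/5·R3.
R2 ← R2 + 27/5·R3.
Reading off the reduced rows gives u = -1, v = -4, w = 6.

u = -1, v = -4, w = 6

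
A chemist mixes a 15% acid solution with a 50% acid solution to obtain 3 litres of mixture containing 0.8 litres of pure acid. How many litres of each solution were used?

Let a = litres of solution A, b = litres of solution B.
  a + b = 3
  (3/20)a + (1/2)b = 4/5
Row-reduce the augmented matrix:
R2 ← R2 − 3/20·R1.
R2 ← R2 / (7/20).
R1 ← R1 − 1·R2.
Reading off the reduced rows gives a = 2, b = 1.

litres of solution A: 2, litres of solution B: 1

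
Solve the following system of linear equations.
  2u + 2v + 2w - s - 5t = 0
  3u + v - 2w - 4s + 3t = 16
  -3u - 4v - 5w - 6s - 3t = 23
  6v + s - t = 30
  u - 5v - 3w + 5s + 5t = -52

Row-reduce the augmented matrix:
R1 ← R1 / (2).
R2 ← R2 − 3·R1.
R3 ← R3 + 3·R1.
R5 ← R5 − 1·R1.
R2 ← R2 / (-2).
R1 ← R1 − 1·R2.
R3 ← R3 + 1·R2.
R4 ← R4 − 6·R2.
R5 ← R5 + 6·R2.
R3 ← R3 / (1/2).
R1 ← R1 + 3/2·R3.
R2 ← R2 − 5/2·R3.
R4 ← R4 + 15·R3.
R5 ← R5 − 11·R3.
R4 ← R4 / (-194).
R1 ← R1 + 41/2·R4.
R2 ← R2 − 65/2·R4.
R3 ← R3 + 25/2·R4.
R5 ← R5 − 301/2·R4.
R5 ← R5 / (-1978/97).
R1 ← R1 − 214/97·R5.
R2 ← R2 + 53/97·R5.
R3 ← R3 + 293/97·R5.
R4 ← R4 − 221/97·R5.
Reading off the reduced rows gives u = -5, v = 6, w = -1, s = -5, t = 1.

u = -5, v = 6, w = -1, s = -5, t = 1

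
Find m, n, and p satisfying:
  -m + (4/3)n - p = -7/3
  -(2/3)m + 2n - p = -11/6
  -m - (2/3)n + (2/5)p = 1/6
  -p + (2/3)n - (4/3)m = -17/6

m = 1/2, n = 1/2, p = 5/2

Row-reduce the augmented matrix:
R1 ← R1 / (-1).
R2 ← R2 + 2/3·R1.
R3 ← R3 + 1·R1.
R4 ← R4 + 4/3·R1.
R2 ← R2 / (10/9).
R1 ← R1 + 4/3·R2.
R3 ← R3 + 2·R2.
R4 ← R4 + 10/9·R2.
R3 ← R3 / (4/5).
R1 ← R1 − 3/5·R3.
R2 ← R2 + 3/10·R3.
R4 reduces to 0 = 0, so the extra equation is consistent.
Reading off the reduced rows gives m = 1/2, n = 1/2, p = 5/2.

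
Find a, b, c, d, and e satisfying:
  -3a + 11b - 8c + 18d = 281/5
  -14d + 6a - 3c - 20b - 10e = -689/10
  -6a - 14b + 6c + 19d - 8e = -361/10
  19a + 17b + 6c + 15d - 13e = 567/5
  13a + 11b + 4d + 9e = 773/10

a = 13/5, b = 3, c = -1/2, d = 3/2, e = 1/2

Row-reduce the augmented matrix:
R1 ← R1 / (-3).
R2 ← R2 − 6·R1.
R3 ← R3 + 6·R1.
R4 ← R4 − 19·R1.
R5 ← R5 − 13·R1.
R2 ← R2 / (2).
R1 ← R1 + 11/3·R2.
R3 ← R3 + 36·R2.
R4 ← R4 − 260/3·R2.
R5 ← R5 − 176/3·R2.
R3 ← R3 / (-320).
R1 ← R1 + 193/6·R3.
R2 ← R2 + 19/2·R3.
R4 ← R4 − 2336/3·R3.
R5 ← R5 − 1568/3·R3.
R4 ← R4 / (979/10).
R1 ← R1 + 2409/640·R4.
R2 ← R2 + 161/640·R4.
R3 ← R3 + 379/320·R4.
R5 ← R5 − 557/10·R4.
R5 ← R5 / (48148/2937).
R1 ← R1 + 14749/17088·R5.
R2 ← R2 − 91321/187968·R5.
R3 ← R3 − 12995/93984·R5.
R4 ← R4 + 1114/2937·R5.
Reading off the reduced rows gives a = 13/5, b = 3, c = -1/2, d = 3/2, e = 1/2.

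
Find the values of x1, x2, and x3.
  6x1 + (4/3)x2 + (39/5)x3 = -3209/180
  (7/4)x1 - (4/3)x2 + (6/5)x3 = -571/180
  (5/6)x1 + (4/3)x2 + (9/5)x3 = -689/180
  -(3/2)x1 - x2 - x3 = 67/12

x1 = -3, x2 = -4/3, x3 = 1/4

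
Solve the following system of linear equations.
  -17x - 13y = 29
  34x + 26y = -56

Row-reduce:
R1 ← R1 / (-17).
R2 ← R2 − 34·R1.
Row 2 reduces to 0 = 2, a contradiction. The system is inconsistent.

no solution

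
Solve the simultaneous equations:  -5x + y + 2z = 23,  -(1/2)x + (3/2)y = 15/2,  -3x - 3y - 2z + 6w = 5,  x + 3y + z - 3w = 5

infinitely many solutions

Row-reduce:
R1 ← R1 / (-5).
R2 ← R2 + 1/2·R1.
R3 ← R3 + 3·R1.
R4 ← R4 − 1·R1.
R2 ← R2 / (7/5).
R1 ← R1 + 1/5·R2.
R3 ← R3 + 18/5·R2.
R4 ← R4 − 16/5·R2.
R3 ← R3 / (-26/7).
R1 ← R1 + 3/7·R3.
R2 ← R2 + 1/7·R3.
R4 ← R4 − 13/7·R3.
Rank is 3 with 4 unknowns, leaving w free.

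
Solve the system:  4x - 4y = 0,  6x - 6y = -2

no solution

Row-reduce:
R1 ← R1 / (4).
R2 ← R2 − 6·R1.
Row 2 reduces to 0 = -2, a contradiction. The system is inconsistent.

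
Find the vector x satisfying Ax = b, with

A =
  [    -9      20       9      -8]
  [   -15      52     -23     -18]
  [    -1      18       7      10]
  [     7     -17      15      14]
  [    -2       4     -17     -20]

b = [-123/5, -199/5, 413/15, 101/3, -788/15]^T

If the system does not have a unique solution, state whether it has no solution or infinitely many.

Row-reduce the augmented matrix:
R1 ← R1 / (-9).
R2 ← R2 + 15·R1.
R3 ← R3 + 1·R1.
R4 ← R4 − 7·R1.
R5 ← R5 + 2·R1.
R2 ← R2 / (56/3).
R1 ← R1 + 20/9·R2.
R3 ← R3 − 142/9·R2.
R4 ← R4 + 13/9·R2.
R5 ← R5 + 4/9·R2.
R3 ← R3 / (1601/42).
R1 ← R1 + 116/21·R3.
R2 ← R2 + 57/28·R3.
R4 ← R4 − 1601/84·R3.
R5 ← R5 + 418/21·R3.
Swap R4 and R5.
R4 ← R4 / (-16951/1601).
R1 ← R1 − 3975/1601·R4.
R2 ← R2 − 868/1601·R4.
R3 ← R3 − 623/1601·R4.
R5 reduces to 0 = 0, so the extra equation is consistent.
Reading off the reduced rows gives x_1 = -1/3, x_2 = 0, x_3 = -2/5, x_4 = 3.

x_1 = -1/3, x_2 = 0, x_3 = -2/5, x_4 = 3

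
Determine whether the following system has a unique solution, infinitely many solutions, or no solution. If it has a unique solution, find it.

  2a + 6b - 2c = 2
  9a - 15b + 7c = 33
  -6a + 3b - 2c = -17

no solution

Row-reduce:
R1 ← R1 / (2).
R2 ← R2 − 9·R1.
R3 ← R3 + 6·R1.
R2 ← R2 / (-42).
R1 ← R1 − 3·R2.
R3 ← R3 − 21·R2.
Row 3 reduces to 0 = 1, a contradiction. The system is inconsistent.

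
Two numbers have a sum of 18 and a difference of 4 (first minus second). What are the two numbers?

first number: 11, second number: 7

Let x = first number, y = second number.
  x + y = 18
  x - y = 4
From equation 1: x = 18 − y.
Substitute into equation 2 and solve: y = 7.
Then x = 11.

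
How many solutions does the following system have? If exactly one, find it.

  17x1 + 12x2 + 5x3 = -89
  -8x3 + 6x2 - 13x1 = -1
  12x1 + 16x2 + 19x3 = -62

x1 = -3, x2 = -4, x3 = 2

Row-reduce the augmented matrix:
R1 ← R1 / (17).
R2 ← R2 + 13·R1.
R3 ← R3 − 12·R1.
R2 ← R2 / (258/17).
R1 ← R1 − 12/17·R2.
R3 ← R3 − 128/17·R2.
R3 ← R3 / (2263/129).
R1 ← R1 − 21/43·R3.
R2 ← R2 + 71/258·R3.
Reading off the reduced rows gives x1 = -3, x2 = -4, x3 = 2.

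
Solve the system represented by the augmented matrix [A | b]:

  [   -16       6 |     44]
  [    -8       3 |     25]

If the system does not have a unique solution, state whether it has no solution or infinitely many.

no solution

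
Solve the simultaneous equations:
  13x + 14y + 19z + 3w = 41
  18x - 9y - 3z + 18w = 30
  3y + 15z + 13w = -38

infinitely many solutions

Row-reduce:
R1 ← R1 / (13).
R2 ← R2 − 18·R1.
R2 ← R2 / (-369/13).
R1 ← R1 − 14/13·R2.
R3 ← R3 − 3·R2.
R3 ← R3 / (488/41).
R1 ← R1 − 43/123·R3.
R2 ← R2 − 127/123·R3.
Rank is 3 with 4 unknowns, leaving w free.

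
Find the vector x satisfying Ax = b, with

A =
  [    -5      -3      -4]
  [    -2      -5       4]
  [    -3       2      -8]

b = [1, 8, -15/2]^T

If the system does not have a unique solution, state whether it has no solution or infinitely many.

no solution

Row-reduce:
R1 ← R1 / (-5).
R2 ← R2 + 2·R1.
R3 ← R3 + 3·R1.
R2 ← R2 / (-19/5).
R1 ← R1 − 3/5·R2.
R3 ← R3 − 19/5·R2.
Row 3 reduces to 0 = -1/2, a contradiction. The system is inconsistent.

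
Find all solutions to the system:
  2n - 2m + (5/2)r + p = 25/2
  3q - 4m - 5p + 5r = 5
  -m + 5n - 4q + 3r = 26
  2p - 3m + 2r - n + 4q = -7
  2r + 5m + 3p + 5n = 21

no solution

Row-reduce:
R1 ← R1 / (-2).
R2 ← R2 + 4·R1.
R3 ← R3 + 1·R1.
R4 ← R4 + 3·R1.
R5 ← R5 − 5·R1.
R2 ← R2 / (-4).
R1 ← R1 + 1·R2.
R3 ← R3 − 4·R2.
R4 ← R4 + 4·R2.
R5 ← R5 − 10·R2.
R3 ← R3 / (-15/2).
R1 ← R1 − 5/4·R3.
R2 ← R2 − 7/4·R3.
R4 ← R4 − 15/2·R3.
R5 ← R5 + 12·R3.
Swap R4 and R5.
R4 ← R4 / (91/10).
R1 ← R1 + 11/12·R4.
R2 ← R2 + 59/60·R4.
R3 ← R3 − 2/15·R4.
Row 5 reduces to 0 = -6, a contradiction. The system is inconsistent.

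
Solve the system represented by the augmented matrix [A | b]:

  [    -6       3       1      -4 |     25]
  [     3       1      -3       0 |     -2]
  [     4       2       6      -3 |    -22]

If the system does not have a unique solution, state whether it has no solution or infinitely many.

Row-reduce:
R1 ← R1 / (-6).
R2 ← R2 − 3·R1.
R3 ← R3 − 4·R1.
R2 ← R2 / (5/2).
R1 ← R1 + 1/2·R2.
R3 ← R3 − 4·R2.
R3 ← R3 / (32/3).
R1 ← R1 + 2/3·R3.
R2 ← R2 + 1·R3.
Rank is 3 with 4 unknowns, leaving x_4 free.

infinitely many solutions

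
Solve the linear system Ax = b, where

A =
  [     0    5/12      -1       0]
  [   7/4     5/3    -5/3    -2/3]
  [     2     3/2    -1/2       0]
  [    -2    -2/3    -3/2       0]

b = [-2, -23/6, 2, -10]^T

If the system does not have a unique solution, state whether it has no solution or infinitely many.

Row-reduce:
Swap R1 and R2.
R1 ← R1 / (7/4).
R3 ← R3 − 2·R1.
R4 ← R4 + 2·R1.
R2 ← R2 / (5/12).
R1 ← R1 − 20/21·R2.
R3 ← R3 + 17/42·R2.
R4 ← R4 − 26/21·R2.
R3 ← R3 / (13/30).
R1 ← R1 − 4/3·R3.
R2 ← R2 + 12/5·R3.
R4 ← R4 + 13/30·R3.
Row 4 reduces to 0 = -4, a contradiction. The system is inconsistent.

no solution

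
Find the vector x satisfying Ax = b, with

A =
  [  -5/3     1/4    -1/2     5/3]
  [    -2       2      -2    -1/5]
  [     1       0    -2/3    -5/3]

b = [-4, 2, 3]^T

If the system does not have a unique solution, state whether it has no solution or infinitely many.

Row-reduce:
R1 ← R1 / (-5/3).
R2 ← R2 + 2·R1.
R3 ← R3 − 1·R1.
R2 ← R2 / (17/10).
R1 ← R1 + 3/20·R2.
R3 ← R3 − 3/20·R2.
R3 ← R3 / (-43/51).
R1 ← R1 − 3/17·R3.
R2 ← R2 + 14/17·R3.
Rank is 3 with 4 unknowns, leaving x_4 free.

infinitely many solutions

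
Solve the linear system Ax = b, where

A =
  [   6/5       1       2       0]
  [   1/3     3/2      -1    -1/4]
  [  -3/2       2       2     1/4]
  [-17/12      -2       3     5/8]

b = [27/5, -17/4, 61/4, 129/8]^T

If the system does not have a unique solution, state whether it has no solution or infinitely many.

infinitely many solutions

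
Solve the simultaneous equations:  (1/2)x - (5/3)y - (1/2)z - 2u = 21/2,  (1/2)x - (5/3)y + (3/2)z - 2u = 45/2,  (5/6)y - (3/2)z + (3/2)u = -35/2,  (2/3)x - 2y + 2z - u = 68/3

x = 1, y = -3, z = 6, u = -4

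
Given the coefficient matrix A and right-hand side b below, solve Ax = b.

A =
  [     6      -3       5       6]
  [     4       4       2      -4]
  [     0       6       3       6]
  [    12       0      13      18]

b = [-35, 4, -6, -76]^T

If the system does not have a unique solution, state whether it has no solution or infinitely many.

infinitely many solutions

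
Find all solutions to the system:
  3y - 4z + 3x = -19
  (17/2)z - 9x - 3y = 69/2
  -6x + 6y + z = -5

Row-reduce:
R1 ← R1 / (3).
R2 ← R2 + 9·R1.
R3 ← R3 + 6·R1.
R2 ← R2 / (6).
R1 ← R1 − 1·R2.
R3 ← R3 − 12·R2.
Row 3 reduces to 0 = 2, a contradiction. The system is inconsistent.

no solution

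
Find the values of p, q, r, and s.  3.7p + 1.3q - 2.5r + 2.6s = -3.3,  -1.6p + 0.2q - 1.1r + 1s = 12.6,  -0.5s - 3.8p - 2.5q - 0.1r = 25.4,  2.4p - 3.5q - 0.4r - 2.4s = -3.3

Row-reduce the augmented matrix:
R1 ← R1 / (37/10).
R2 ← R2 + 8/5·R1.
R3 ← R3 + 19/5·R1.
R4 ← R4 − 12/5·R1.
R2 ← R2 / (141/185).
R1 ← R1 − 13/37·R2.
R3 ← R3 + 431/370·R2.
R4 ← R4 + 1607/370·R2.
R3 ← R3 / (-5641/940).
R1 ← R1 − 31/94·R3.
R2 ← R2 + 269/94·R3.
R4 ← R4 + 2107/188·R3.
R4 ← R4 / (-118323/56410).
R1 ← R1 − 119/5641·R4.
R2 ← R2 − 1151/5641·R4.
R3 ← R3 + 5092/5641·R4.
Reading off the reduced rows gives p = -4, q = -5, r = -2, s = 5.

p = -4, q = -5, r = -2, s = 5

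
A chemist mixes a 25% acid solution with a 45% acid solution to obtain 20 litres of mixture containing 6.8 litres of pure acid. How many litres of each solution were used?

Let a = litres of solution A, b = litres of solution B.
  a + b = 20
  (1/4)a + (9/20)b = 34/5
Row-reduce the augmented matrix:
R2 ← R2 − 1/4·R1.
R2 ← R2 / (1/5).
R1 ← R1 − 1·R2.
Reading off the reduced rows gives a = 11, b = 9.

litres of solution A: 11, litres of solution B: 9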